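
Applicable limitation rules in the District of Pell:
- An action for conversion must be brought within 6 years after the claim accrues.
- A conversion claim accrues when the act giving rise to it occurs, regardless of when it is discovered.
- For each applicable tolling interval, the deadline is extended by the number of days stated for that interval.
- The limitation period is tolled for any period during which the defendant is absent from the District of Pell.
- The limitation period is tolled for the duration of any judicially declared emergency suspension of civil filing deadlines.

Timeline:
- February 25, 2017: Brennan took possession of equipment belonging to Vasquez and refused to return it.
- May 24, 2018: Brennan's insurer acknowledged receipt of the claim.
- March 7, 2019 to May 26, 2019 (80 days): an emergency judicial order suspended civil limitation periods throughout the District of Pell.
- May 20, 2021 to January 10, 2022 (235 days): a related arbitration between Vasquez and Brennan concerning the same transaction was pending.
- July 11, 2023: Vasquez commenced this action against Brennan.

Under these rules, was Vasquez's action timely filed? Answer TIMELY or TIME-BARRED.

TIME-BARRED

The claim accrued on February 25, 2017, when the wrongful act occurred.
The untolled deadline — 6 years after February 25, 2017 — is February 25, 2023.
Because the emergency suspension of filing deadlines ran from March 7, 2019 to May 26, 2019, the deadline is extended by 80 days to May 16, 2023.
The pending related arbitration from May 20, 2021 to January 10, 2022 does not toll the period, because no stated rule makes a pending arbitration a tolling event.
Nothing else in the chronology tolls or restarts the period.
The July 11, 2023 filing falls after the May 16, 2023 deadline; the claim is time-barred.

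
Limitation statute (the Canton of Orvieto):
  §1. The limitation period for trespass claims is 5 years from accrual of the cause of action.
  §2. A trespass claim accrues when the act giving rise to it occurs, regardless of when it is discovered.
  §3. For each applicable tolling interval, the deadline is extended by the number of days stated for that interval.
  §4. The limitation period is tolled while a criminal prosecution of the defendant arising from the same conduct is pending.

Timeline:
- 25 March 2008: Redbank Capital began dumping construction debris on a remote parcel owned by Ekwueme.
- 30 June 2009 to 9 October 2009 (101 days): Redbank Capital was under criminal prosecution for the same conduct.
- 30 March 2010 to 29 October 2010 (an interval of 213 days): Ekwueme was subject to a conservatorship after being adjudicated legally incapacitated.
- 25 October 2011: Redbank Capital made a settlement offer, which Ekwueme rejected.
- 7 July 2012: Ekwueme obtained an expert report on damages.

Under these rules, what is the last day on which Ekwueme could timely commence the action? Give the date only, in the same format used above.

The claim accrued on 25 March 2008, when the wrongful act occurred.
5 years from 25 March 2008 is 25 March 2013.
Because the pending criminal prosecution ran from 30 June 2009 to 9 October 2009, the deadline is extended by 101 days to 4 July 2013.
The plaintiff's legal incapacity from 30 March 2010 to 29 October 2010 does not toll the period, because no stated rule makes the plaintiff's incapacity a tolling event.
None of the other events listed affects the running of the period under the stated rules.

4 July 2013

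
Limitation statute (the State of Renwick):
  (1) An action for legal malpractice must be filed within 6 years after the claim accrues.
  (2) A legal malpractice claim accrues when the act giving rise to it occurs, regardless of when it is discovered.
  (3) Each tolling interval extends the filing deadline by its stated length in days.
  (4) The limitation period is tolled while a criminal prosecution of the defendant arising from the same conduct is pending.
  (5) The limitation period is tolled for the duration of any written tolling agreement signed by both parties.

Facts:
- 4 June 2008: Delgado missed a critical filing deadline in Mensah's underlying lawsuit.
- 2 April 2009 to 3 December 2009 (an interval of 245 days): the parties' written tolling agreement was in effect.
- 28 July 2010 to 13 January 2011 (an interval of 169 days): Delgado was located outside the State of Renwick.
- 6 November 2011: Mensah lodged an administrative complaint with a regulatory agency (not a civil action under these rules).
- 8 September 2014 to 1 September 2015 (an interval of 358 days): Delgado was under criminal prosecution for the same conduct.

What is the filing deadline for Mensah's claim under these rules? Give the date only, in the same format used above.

28 January 2016

The limitation period began to run on 4 June 2008.
The untolled deadline — 6 years after 4 June 2008 — is 4 June 2014.
The period was tolled for 245 days by the written tolling agreement (2 April 2009 to 3 December 2009), pushing the deadline to 4 February 2015.
The period was tolled for 358 days by the pending criminal prosecution (8 September 2014 to 1 September 2015), pushing the deadline to 28 January 2016.
Although the defendant's absence ran from 28 July 2010 to 13 January 2011, the stated rules do not make that a tolling event, so it is disregarded.
None of the other events listed affects the running of the period under the stated rules.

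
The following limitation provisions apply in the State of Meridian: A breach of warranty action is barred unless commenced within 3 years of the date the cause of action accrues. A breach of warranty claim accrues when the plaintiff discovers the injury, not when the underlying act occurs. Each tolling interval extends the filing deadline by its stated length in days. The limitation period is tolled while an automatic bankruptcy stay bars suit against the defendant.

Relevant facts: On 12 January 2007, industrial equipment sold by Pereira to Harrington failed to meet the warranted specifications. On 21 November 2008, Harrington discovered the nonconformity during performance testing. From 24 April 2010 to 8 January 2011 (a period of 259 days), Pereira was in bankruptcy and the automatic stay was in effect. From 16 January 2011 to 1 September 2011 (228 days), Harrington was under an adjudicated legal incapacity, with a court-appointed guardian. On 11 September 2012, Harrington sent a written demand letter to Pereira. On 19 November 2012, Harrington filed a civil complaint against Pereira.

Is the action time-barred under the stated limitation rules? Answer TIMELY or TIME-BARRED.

Accrual is tied to discovery, so the period began on 21 November 2008 rather than on 12 January 2007 when the act occurred.
Adding the 3 years base period to 21 November 2008 gives a deadline of 21 November 2011, before any tolling.
The automatic bankruptcy stay from 24 April 2010 to 8 January 2011 tolled the period for 259 days, extending the deadline to 6 August 2012.
The plaintiff's legal incapacity from 16 January 2011 to 1 September 2011 does not toll the period, because no stated rule makes the plaintiff's incapacity a tolling event.
Nothing else in the chronology tolls or restarts the period.
Harrington filed on 19 November 2012, after the 6 August 2012 deadline, so the action is time-barred.

TIME-BARRED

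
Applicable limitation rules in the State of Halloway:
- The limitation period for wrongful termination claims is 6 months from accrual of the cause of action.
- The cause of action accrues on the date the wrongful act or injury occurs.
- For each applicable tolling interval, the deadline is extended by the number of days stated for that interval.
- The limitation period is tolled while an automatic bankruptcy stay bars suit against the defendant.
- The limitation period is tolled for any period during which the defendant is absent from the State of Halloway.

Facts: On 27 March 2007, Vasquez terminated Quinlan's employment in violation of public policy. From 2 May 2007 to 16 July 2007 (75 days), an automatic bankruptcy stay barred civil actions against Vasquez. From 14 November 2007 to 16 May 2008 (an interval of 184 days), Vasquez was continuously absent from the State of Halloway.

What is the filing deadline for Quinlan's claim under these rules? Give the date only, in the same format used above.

12 June 2008

The cause of action accrued on 27 March 2007, the date of the act.
Adding the 6 months base period to 27 March 2007 gives a deadline of 27 September 2007, before any tolling.
The automatic bankruptcy stay from 2 May 2007 to 16 July 2007 tolled the period for 75 days, extending the deadline to 11 December 2007.
Because the defendant's absence from the jurisdiction ran from 14 November 2007 to 16 May 2008, the deadline is extended by 184 days to 12 June 2008.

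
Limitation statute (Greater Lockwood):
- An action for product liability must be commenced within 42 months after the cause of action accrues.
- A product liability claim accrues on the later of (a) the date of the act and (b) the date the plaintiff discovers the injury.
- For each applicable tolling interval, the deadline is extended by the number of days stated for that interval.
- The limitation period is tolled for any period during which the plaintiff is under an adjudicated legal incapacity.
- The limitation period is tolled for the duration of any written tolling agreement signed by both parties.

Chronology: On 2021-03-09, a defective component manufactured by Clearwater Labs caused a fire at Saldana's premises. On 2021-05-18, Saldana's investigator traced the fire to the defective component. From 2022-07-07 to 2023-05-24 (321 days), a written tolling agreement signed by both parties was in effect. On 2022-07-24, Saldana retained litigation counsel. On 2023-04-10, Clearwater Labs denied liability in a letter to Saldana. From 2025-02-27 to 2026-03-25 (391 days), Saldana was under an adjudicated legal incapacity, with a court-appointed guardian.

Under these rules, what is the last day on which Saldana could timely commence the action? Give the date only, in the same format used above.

2026-10-31

Taking the later of the act (2021-03-09) and discovery (2021-05-18), the claim accrued on 2021-05-18.
42 months from 2021-05-18 is 2024-11-18.
The period was tolled for 321 days by the written tolling agreement (2022-07-07 to 2023-05-24), pushing the deadline to 2025-10-05.
The period was tolled for 391 days by the plaintiff's legal incapacity (2025-02-27 to 2026-03-25), pushing the deadline to 2026-10-31.
Nothing else in the chronology tolls or restarts the period.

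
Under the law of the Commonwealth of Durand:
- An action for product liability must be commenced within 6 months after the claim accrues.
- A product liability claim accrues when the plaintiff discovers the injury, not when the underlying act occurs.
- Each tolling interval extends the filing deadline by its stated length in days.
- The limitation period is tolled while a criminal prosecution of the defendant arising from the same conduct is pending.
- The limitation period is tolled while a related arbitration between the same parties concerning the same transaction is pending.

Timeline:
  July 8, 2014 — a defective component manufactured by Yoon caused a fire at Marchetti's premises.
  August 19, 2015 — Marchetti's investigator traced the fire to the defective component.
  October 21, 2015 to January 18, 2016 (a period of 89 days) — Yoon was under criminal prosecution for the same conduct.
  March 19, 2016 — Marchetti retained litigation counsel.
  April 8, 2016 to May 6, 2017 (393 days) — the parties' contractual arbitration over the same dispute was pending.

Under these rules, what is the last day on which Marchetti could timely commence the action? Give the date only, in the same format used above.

June 15, 2017

Accrual is tied to discovery, so the period began on August 19, 2015 rather than on July 8, 2014 when the act occurred.
6 months from August 19, 2015 is February 19, 2016.
Because the pending criminal prosecution ran from October 21, 2015 to January 18, 2016, the deadline is extended by 89 days to May 18, 2016.
The pending related arbitration from April 8, 2016 to May 6, 2017 tolled the period for 393 days, extending the deadline to June 15, 2017.
The other events in the timeline have no effect on the limitation period under the stated rules.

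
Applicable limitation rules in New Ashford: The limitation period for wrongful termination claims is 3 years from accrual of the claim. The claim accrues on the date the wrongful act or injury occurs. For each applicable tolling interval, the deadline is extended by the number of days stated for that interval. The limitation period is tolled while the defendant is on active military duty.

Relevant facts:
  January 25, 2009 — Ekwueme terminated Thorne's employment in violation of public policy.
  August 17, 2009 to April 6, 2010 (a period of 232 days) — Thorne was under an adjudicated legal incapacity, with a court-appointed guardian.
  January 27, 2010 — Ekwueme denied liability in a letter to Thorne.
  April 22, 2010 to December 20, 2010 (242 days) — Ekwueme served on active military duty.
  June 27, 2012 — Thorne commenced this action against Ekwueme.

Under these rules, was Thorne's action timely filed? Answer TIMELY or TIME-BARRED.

TIMELY

The limitation period began to run on January 25, 2009.
The untolled deadline — 3 years after January 25, 2009 — is January 25, 2012.
The defendant's active military service from April 22, 2010 to December 20, 2010 tolled the period for 242 days, extending the deadline to September 23, 2012.
No stated provision tolls the period for the plaintiff's incapacity, so the interval from August 17, 2009 to April 6, 2010 has no effect on the deadline.
None of the other events listed affects the running of the period under the stated rules.
Filing on June 27, 2012 beat the September 23, 2012 deadline — the action is timely.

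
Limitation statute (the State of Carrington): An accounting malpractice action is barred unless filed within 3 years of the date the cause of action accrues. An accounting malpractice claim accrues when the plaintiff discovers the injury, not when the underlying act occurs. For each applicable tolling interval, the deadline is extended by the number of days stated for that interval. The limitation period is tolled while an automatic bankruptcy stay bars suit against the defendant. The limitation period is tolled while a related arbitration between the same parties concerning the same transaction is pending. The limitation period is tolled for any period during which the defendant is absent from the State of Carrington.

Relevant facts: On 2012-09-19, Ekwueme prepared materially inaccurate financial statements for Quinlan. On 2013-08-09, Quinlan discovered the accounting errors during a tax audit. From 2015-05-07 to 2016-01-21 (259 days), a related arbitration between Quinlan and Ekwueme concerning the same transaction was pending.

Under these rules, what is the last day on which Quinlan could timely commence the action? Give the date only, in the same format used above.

The claim did not accrue until Quinlan discovered the injury on 2013-08-09; the 2012-09-19 act date does not start the clock under the stated rule.
The untolled deadline — 3 years after 2013-08-09 — is 2016-08-09.
The period was tolled for 259 days by the pending related arbitration (2015-05-07 to 2016-01-21), pushing the deadline to 2017-04-25.

2017-04-25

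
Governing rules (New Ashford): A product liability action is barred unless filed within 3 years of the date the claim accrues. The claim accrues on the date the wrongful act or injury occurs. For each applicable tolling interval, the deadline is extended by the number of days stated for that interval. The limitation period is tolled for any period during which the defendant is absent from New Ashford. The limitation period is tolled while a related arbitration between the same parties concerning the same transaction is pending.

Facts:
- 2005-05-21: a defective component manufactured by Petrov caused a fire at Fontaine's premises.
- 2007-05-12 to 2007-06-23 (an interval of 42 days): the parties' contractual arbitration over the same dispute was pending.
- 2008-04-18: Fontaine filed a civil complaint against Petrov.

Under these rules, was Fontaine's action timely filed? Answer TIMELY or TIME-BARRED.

TIMELY

The claim accrued on 2005-05-21, when the wrongful act occurred.
3 years from 2005-05-21 is 2008-05-21.
The pending related arbitration from 2007-05-12 to 2007-06-23 tolled the period for 42 days, extending the deadline to 2008-07-02.
Filing on 2008-04-18 beat the 2008-07-02 deadline — the action is timely.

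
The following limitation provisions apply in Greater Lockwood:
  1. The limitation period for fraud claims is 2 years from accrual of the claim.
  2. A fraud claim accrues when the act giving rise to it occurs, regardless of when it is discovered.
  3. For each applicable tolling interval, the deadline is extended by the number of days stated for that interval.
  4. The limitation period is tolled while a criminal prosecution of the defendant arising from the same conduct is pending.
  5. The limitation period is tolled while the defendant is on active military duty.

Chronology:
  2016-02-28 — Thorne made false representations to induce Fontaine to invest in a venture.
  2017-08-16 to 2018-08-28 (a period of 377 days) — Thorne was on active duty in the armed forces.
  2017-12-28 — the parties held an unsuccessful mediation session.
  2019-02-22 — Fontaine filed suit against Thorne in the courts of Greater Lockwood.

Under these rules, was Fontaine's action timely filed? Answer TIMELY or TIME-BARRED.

TIMELY

The claim accrued on 2016-02-28, the date of the act.
2 years from 2016-02-28 is 2018-02-28.
The defendant's active military service from 2017-08-16 to 2018-08-28 tolled the period for 377 days, extending the deadline to 2019-03-12.
Nothing else in the chronology tolls or restarts the period.
The 2019-02-22 filing precedes the 2019-03-12 deadline; the claim is timely.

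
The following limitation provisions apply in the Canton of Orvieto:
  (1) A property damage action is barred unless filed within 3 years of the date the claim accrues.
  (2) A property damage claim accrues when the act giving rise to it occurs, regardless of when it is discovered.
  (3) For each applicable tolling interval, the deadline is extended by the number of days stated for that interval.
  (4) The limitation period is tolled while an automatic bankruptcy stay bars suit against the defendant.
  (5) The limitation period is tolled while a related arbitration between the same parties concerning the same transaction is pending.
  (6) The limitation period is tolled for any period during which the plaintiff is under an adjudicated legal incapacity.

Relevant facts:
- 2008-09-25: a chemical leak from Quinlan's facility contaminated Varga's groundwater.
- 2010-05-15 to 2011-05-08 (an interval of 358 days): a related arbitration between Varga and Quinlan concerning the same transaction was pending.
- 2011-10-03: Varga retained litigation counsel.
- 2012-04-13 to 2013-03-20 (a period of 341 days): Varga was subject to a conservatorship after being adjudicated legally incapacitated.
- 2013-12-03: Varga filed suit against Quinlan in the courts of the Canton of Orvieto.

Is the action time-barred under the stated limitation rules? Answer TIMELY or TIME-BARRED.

The limitation period began to run on 2008-09-25.
Adding the 3 years base period to 2008-09-25 gives a deadline of 2011-09-25, before any tolling.
The period was tolled for 358 days by the pending related arbitration (2010-05-15 to 2011-05-08), pushing the deadline to 2012-09-17.
Because the plaintiff's legal incapacity ran from 2012-04-13 to 2013-03-20, the deadline is extended by 341 days to 2013-08-24.
The other events in the timeline have no effect on the limitation period under the stated rules.
Filing on 2013-12-03 missed the 2013-08-24 deadline — the action is time-barred.

TIME-BARRED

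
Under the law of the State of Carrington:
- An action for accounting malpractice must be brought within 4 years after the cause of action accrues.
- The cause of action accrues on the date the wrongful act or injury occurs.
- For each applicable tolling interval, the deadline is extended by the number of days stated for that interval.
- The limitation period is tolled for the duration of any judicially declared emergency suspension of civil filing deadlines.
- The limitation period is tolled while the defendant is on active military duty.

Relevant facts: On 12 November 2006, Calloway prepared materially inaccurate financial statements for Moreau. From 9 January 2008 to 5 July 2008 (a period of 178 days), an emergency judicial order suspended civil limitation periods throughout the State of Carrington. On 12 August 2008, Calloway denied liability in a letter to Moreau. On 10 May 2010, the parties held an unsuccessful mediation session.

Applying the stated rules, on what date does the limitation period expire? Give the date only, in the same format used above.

9 May 2011

The cause of action accrued on 12 November 2006, the date of the act.
The untolled deadline — 4 years after 12 November 2006 — is 12 November 2010.
The period was tolled for 178 days by the emergency suspension of filing deadlines (9 January 2008 to 5 July 2008), pushing the deadline to 9 May 2011.
None of the other events listed affects the running of the period under the stated rules.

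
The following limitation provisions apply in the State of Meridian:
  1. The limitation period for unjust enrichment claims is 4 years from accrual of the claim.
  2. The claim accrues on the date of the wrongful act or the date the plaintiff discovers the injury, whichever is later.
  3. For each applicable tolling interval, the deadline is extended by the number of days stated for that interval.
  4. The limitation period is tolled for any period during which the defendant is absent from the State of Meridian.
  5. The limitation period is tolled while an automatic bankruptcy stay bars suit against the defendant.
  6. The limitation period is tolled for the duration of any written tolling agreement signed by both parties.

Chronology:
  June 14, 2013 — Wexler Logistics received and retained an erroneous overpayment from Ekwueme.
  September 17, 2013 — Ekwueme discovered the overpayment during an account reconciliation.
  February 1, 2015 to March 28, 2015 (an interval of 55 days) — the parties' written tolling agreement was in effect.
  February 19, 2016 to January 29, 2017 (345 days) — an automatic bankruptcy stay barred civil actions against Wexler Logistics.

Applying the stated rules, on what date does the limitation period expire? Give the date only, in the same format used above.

The claim accrued on September 17, 2013 — the later of the June 14, 2013 act and the September 17, 2013 discovery.
4 years from September 17, 2013 is September 17, 2017.
Because the written tolling agreement ran from February 1, 2015 to March 28, 2015, the deadline is extended by 55 days to November 11, 2017.
The automatic bankruptcy stay from February 19, 2016 to January 29, 2017 tolled the period for 345 days, extending the deadline to October 22, 2018.

October 22, 2018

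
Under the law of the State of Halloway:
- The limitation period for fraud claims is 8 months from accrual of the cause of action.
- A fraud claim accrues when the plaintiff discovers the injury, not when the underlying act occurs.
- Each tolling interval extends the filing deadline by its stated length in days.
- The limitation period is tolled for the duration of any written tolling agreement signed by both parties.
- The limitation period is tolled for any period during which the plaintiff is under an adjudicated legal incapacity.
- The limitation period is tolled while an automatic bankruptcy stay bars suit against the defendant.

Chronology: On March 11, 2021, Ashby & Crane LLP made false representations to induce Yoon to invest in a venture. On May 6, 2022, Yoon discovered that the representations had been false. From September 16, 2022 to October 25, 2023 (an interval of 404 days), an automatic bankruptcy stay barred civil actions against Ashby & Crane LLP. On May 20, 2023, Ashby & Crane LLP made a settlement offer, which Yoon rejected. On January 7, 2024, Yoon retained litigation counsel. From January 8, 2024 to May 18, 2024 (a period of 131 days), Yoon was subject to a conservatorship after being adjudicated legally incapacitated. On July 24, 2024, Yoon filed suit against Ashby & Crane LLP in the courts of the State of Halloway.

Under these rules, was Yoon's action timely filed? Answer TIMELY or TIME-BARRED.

The claim did not accrue until Yoon discovered the injury on May 6, 2022; the March 11, 2021 act date does not start the clock under the stated rule.
Adding the 8 months base period to May 6, 2022 gives a deadline of January 6, 2023, before any tolling.
The period was tolled for 404 days by the automatic bankruptcy stay (September 16, 2022 to October 25, 2023), pushing the deadline to February 14, 2024.
The plaintiff's legal incapacity from January 8, 2024 to May 18, 2024 tolled the period for 131 days, extending the deadline to June 24, 2024.
Nothing else in the chronology tolls or restarts the period.
The July 24, 2024 filing falls after the June 24, 2024 deadline; the claim is time-barred.

TIME-BARRED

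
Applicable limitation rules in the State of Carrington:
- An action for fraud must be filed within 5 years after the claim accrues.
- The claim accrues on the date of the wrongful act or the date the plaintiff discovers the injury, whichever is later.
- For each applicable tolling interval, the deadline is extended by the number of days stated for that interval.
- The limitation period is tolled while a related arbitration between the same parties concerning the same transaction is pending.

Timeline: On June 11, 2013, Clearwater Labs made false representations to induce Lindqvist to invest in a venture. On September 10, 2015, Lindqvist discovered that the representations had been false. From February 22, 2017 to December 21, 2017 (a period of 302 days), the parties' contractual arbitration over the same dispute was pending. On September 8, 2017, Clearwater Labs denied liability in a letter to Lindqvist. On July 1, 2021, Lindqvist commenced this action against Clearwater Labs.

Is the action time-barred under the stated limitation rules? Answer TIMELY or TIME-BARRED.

TIMELY

The claim accrued on September 10, 2015 — the later of the June 11, 2013 act and the September 10, 2015 discovery.
Adding the 5 years base period to September 10, 2015 gives a deadline of September 10, 2020, before any tolling.
The period was tolled for 302 days by the pending related arbitration (February 22, 2017 to December 21, 2017), pushing the deadline to July 9, 2021.
The other events in the timeline have no effect on the limitation period under the stated rules.
Lindqvist filed on July 1, 2021, before the July 9, 2021 deadline, so the action is timely.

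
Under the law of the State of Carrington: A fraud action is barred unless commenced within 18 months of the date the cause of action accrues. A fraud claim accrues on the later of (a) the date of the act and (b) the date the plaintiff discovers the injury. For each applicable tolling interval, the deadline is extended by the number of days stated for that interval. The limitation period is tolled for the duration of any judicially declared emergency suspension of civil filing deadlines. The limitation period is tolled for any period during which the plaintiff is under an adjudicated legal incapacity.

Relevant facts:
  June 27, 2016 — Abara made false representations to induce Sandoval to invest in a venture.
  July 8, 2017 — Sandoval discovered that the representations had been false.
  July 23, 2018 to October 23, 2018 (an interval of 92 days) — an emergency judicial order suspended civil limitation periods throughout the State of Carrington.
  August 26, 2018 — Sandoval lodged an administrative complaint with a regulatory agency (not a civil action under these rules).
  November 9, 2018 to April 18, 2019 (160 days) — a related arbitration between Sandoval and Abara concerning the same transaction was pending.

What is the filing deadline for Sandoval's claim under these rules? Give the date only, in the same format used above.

April 10, 2019

Because discovery on July 8, 2017 post-dates the June 27, 2016 act, accrual under the later-of rule falls on July 8, 2017.
18 months from July 8, 2017 is January 8, 2019.
Because the emergency suspension of filing deadlines ran from July 23, 2018 to October 23, 2018, the deadline is extended by 92 days to April 10, 2019.
Although a pending arbitration ran from November 9, 2018 to April 18, 2019, the stated rules do not make that a tolling event, so it is disregarded.
Nothing else in the chronology tolls or restarts the period.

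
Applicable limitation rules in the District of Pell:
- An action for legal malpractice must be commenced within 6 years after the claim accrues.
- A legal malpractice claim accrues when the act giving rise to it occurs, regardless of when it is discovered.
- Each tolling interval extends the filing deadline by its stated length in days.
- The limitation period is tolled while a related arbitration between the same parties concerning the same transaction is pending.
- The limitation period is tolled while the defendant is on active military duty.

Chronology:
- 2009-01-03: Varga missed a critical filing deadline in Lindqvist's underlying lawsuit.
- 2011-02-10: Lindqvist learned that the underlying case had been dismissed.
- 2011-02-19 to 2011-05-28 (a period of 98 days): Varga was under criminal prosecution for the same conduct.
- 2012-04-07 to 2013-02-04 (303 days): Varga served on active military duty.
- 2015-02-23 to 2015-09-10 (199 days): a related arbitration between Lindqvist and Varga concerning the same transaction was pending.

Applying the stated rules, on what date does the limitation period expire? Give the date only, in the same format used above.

The claim accrued on 2009-01-03, when the wrongful act occurred; under the stated occurrence rule the 2011-02-10 discovery does not delay accrual.
6 years from 2009-01-03 is 2015-01-03.
The defendant's active military service from 2012-04-07 to 2013-02-04 tolled the period for 303 days, extending the deadline to 2015-11-02.
Because the pending related arbitration ran from 2015-02-23 to 2015-09-10, the deadline is extended by 199 days to 2016-05-19.
No stated provision tolls the period for a criminal prosecution, so the interval from 2011-02-19 to 2011-05-28 has no effect on the deadline.

2016-05-19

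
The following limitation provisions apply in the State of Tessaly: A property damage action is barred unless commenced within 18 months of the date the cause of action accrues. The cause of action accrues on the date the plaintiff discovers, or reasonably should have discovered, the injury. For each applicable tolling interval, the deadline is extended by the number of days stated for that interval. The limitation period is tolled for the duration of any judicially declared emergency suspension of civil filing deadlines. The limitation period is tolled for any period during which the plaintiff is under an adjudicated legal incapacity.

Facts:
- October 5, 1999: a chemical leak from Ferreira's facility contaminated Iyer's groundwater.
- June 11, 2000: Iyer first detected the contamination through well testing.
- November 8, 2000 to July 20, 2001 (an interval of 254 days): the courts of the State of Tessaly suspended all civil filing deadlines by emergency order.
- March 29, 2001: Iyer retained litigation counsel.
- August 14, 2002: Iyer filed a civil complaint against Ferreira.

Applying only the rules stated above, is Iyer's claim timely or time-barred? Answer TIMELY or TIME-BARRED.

Under the discovery rule, the claim accrued on June 11, 2000, when Iyer discovered the injury — not on the October 5, 1999 date of the underlying act.
Adding the 18 months base period to June 11, 2000 gives a deadline of December 11, 2001, before any tolling.
The period was tolled for 254 days by the emergency suspension of filing deadlines (November 8, 2000 to July 20, 2001), pushing the deadline to August 22, 2002.
The other events in the timeline have no effect on the limitation period under the stated rules.
Iyer filed on August 14, 2002, before the August 22, 2002 deadline, so the action is timely.

TIMELY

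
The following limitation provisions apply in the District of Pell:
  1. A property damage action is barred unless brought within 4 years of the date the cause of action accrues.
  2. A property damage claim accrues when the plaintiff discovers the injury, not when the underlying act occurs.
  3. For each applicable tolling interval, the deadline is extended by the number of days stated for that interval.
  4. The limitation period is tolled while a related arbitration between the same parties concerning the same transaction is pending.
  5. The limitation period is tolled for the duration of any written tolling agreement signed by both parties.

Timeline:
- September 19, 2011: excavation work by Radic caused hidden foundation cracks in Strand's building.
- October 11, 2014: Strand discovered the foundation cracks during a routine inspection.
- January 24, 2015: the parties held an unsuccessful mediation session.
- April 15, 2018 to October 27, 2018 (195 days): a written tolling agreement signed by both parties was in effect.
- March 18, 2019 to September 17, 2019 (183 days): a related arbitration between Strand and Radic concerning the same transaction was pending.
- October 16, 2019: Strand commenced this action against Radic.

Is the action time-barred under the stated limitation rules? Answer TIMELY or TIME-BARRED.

TIMELY

Accrual is tied to discovery, so the period began on October 11, 2014 rather than on September 19, 2011 when the act occurred.
4 years from October 11, 2014 is October 11, 2018.
The period was tolled for 195 days by the written tolling agreement (April 15, 2018 to October 27, 2018), pushing the deadline to April 24, 2019.
The period was tolled for 183 days by the pending related arbitration (March 18, 2019 to September 17, 2019), pushing the deadline to October 24, 2019.
The other events in the timeline have no effect on the limitation period under the stated rules.
Filing on October 16, 2019 beat the October 24, 2019 deadline — the action is timely.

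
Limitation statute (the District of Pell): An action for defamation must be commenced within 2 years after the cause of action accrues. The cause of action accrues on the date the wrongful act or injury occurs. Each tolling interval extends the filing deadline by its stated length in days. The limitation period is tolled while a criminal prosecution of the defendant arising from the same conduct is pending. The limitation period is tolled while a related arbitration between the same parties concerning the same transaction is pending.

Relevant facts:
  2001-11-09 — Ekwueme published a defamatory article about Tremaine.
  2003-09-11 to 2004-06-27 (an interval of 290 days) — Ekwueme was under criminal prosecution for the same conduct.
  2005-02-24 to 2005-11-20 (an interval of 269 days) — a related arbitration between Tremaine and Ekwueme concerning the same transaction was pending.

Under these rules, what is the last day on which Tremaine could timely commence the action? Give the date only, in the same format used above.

2004-08-25

The cause of action accrued on 2001-11-09, the date of the act.
The untolled deadline — 2 years after 2001-11-09 — is 2003-11-09.
The period was tolled for 290 days by the pending criminal prosecution (2003-09-11 to 2004-06-27), pushing the deadline to 2004-08-25.
The pending related arbitration starting 2005-02-24 came too late — the period had run on 2004-08-25 — and so does not extend the deadline.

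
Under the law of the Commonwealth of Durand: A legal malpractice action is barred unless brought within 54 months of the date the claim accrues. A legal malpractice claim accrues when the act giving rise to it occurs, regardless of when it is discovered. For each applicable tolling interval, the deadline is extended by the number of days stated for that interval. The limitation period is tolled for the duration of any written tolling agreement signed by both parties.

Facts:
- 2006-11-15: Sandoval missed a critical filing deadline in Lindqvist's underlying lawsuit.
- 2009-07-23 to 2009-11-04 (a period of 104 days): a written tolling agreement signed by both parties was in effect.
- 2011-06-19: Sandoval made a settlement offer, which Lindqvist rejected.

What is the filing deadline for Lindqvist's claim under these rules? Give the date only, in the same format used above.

2011-08-27

The claim accrued on 2006-11-15, the date of the act.
Adding the 54 months base period to 2006-11-15 gives a deadline of 2011-05-15, before any tolling.
The written tolling agreement from 2009-07-23 to 2009-11-04 tolled the period for 104 days, extending the deadline to 2011-08-27.
The other events in the timeline have no effect on the limitation period under the stated rules.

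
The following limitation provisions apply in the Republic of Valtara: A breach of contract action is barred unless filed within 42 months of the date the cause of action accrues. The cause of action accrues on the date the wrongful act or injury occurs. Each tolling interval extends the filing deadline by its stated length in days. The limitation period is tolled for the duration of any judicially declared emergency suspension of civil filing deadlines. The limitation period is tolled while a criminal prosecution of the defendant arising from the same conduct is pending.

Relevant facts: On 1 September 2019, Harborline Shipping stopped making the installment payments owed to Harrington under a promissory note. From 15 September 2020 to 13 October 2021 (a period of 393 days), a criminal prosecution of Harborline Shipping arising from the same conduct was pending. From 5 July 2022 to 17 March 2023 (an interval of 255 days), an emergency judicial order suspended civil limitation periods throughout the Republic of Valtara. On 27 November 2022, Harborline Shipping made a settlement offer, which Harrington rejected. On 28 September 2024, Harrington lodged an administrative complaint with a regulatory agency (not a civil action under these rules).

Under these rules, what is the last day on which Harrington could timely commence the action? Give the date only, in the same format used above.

8 December 2024

The limitation period began to run on 1 September 2019.
42 months from 1 September 2019 is 1 March 2023.
The period was tolled for 393 days by the pending criminal prosecution (15 September 2020 to 13 October 2021), pushing the deadline to 28 March 2024.
The emergency suspension of filing deadlines from 5 July 2022 to 17 March 2023 tolled the period for 255 days, extending the deadline to 8 December 2024.
Nothing else in the chronology tolls or restarts the period.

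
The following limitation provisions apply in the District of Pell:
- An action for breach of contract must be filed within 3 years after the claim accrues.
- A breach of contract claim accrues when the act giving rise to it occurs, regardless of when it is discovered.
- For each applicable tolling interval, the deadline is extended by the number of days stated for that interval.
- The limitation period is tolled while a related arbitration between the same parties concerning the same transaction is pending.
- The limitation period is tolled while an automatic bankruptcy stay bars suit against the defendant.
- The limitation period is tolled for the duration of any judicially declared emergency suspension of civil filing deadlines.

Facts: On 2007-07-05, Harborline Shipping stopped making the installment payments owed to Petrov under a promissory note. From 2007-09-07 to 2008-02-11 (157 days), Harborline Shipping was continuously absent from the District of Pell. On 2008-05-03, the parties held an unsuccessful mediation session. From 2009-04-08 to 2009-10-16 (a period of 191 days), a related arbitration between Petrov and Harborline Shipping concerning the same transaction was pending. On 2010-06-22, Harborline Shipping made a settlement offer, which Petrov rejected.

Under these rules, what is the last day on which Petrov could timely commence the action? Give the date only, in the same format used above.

2011-01-12

The limitation period began to run on 2007-07-05.
The untolled deadline — 3 years after 2007-07-05 — is 2010-07-05.
The period was tolled for 191 days by the pending related arbitration (2009-04-08 to 2009-10-16), pushing the deadline to 2011-01-12.
No stated provision tolls the period for the defendant's absence, so the interval from 2007-09-07 to 2008-02-11 has no effect on the deadline.
Nothing else in the chronology tolls or restarts the period.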